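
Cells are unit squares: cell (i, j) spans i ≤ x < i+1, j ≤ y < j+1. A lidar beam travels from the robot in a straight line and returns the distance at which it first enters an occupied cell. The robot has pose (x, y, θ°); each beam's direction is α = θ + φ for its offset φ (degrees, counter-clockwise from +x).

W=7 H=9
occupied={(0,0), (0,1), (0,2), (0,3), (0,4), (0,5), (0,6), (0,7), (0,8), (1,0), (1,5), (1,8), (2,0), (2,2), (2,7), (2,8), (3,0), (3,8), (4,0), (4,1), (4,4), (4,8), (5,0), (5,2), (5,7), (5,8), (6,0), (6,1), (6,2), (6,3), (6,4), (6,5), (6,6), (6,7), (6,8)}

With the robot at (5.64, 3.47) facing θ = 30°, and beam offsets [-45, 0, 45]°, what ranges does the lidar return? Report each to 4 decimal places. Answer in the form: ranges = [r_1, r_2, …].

ranges = [0.3727, 0.4157, 1.3909]

beam 1: φ=-45°, α=345°
  d=(0.9659,-0.2588)  start (5,3)  tX=0.3727 tY=1.8159  stride 1/|dx|=1.0353 1/|dy|=3.8637
    cross x-line → (6,3), t=0.3727 (wall)
  → r_1 = 0.3727
beam 2: φ=0°, α=30°
  d=(0.8660,0.5000)  start (5,3)  tX=0.4157 tY=1.0600  stride 1/|dx|=1.1547 1/|dy|=2.0000
    cross x-line → (6,3), t=0.4157 (wall)
  → r_2 = 0.4157
beam 3: φ=45°, α=75°
  d=(0.2588,0.9659)  start (5,3)  tX=1.3909 tY=0.5487  stride 1/|dx|=3.8637 1/|dy|=1.0353
    cross y-line → (5,4), t=0.5487
    cross x-line → (6,4), t=1.3909 (wall)
  → r_3 = 1.3909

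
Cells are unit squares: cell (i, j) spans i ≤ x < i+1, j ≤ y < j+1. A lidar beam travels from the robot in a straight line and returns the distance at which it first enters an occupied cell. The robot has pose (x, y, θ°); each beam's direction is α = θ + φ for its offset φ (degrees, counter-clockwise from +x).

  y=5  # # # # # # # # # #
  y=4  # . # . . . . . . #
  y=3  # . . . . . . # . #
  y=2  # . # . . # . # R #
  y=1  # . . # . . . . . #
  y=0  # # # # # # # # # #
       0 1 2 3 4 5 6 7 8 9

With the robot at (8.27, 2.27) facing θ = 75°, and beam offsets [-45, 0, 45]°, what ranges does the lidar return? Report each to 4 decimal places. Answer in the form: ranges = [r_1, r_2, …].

beam 1: φ=-45°, α=30°
  direction (0.8660, 0.5000); cell (8,2); t to first gridline: x 0.8429, y 1.4600 (then +1.1547 / +2.0000)
    (9,2) via x @ 0.8429  # hit
  → r_1 = 0.8429
beam 2: φ=0°, α=75°
  direction (0.2588, 0.9659); cell (8,2); t to first gridline: x 2.8205, y 0.7558 (then +3.8637 / +1.0353)
    (8,3) via y @ 0.7558
    (8,4) via y @ 1.7910
    (9,4) via x @ 2.8205  # hit
  → r_2 = 2.8205
beam 3: φ=45°, α=120°
  direction (-0.5000, 0.8660); cell (8,2); t to first gridline: x 0.5400, y 0.8429 (then +2.0000 / +1.1547)
    (7,2) via x @ 0.5400  # hit
  → r_3 = 0.5400

ranges = [0.8429, 2.8205, 0.5400]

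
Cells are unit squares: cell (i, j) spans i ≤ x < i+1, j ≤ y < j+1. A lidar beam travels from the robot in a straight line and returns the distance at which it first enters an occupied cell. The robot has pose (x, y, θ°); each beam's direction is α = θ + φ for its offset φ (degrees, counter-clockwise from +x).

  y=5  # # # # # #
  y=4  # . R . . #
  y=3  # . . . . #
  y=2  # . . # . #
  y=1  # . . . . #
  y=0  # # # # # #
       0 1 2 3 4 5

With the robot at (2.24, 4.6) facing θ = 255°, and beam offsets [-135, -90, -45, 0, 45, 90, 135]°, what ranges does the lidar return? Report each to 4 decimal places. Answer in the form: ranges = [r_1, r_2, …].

ranges = [0.4619, 1.2837, 1.4318, 3.7270, 1.8475, 2.8574, 0.8000]

beam 1: φ=-135°, α=120°
  dir = (cos 120°, sin 120°) = (-0.5000, 0.8660); from cell (2,4)
  next x-line at t=0.4800, next y-line at t=0.4619; Δt_x=2.0000, Δt_y=1.1547
    y: enter (2,5) at t=0.4619 ← occupied
  → r_1 = 0.4619
beam 2: φ=-90°, α=165°
  dir = (cos 165°, sin 165°) = (-0.9659, 0.2588); from cell (2,4)
  next x-line at t=0.2485, next y-line at t=1.5455; Δt_x=1.0353, Δt_y=3.8637
    x: enter (1,4) at t=0.2485
    x: enter (0,4) at t=1.2837 ← occupied
  → r_2 = 1.2837
beam 3: φ=-45°, α=210°
  dir = (cos 210°, sin 210°) = (-0.8660, -0.5000); from cell (2,4)
  next x-line at t=0.2771, next y-line at t=1.2000; Δt_x=1.1547, Δt_y=2.0000
    x: enter (1,4) at t=0.2771
    y: enter (1,3) at t=1.2000
    x: enter (0,3) at t=1.4318 ← occupied
  → r_3 = 1.4318
beam 4: φ=0°, α=255°
  dir = (cos 255°, sin 255°) = (-0.2588, -0.9659); from cell (2,4)
  next x-line at t=0.9273, next y-line at t=0.6212; Δt_x=3.8637, Δt_y=1.0353
    y: enter (2,3) at t=0.6212
    x: enter (1,3) at t=0.9273
    y: enter (1,2) at t=1.6564
    y: enter (1,1) at t=2.6917
    y: enter (1,0) at t=3.7270 ← occupied
  → r_4 = 3.7270
beam 5: φ=45°, α=300°
  dir = (cos 300°, sin 300°) = (0.5000, -0.8660); from cell (2,4)
  next x-line at t=1.5200, next y-line at t=0.6928; Δt_x=2.0000, Δt_y=1.1547
    y: enter (2,3) at t=0.6928
    x: enter (3,3) at t=1.5200
    y: enter (3,2) at t=1.8475 ← occupied
  → r_5 = 1.8475
beam 6: φ=90°, α=345°
  dir = (cos 345°, sin 345°) = (0.9659, -0.2588); from cell (2,4)
  next x-line at t=0.7868, next y-line at t=2.3182; Δt_x=1.0353, Δt_y=3.8637
    x: enter (3,4) at t=0.7868
    x: enter (4,4) at t=1.8221
    y: enter (4,3) at t=2.3182
    x: enter (5,3) at t=2.8574 ← occupied
  → r_6 = 2.8574
beam 7: φ=135°, α=30°
  dir = (cos 30°, sin 30°) = (0.8660, 0.5000); from cell (2,4)
  next x-line at t=0.8776, next y-line at t=0.8000; Δt_x=1.1547, Δt_y=2.0000
    y: enter (2,5) at t=0.8000 ← occupied
  → r_7 = 0.8000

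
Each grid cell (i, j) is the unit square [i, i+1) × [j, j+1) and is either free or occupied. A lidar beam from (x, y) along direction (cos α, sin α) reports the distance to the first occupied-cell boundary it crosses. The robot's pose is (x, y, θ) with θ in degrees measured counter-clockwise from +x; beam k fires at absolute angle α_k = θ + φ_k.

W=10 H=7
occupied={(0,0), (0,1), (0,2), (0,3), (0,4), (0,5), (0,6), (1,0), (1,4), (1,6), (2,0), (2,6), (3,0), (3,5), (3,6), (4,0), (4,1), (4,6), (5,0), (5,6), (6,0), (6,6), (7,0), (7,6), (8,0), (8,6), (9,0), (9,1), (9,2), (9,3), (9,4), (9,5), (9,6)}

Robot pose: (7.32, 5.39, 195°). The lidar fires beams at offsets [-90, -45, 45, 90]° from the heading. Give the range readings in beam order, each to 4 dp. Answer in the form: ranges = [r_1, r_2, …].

beam 1: φ=-90°, α=105°
  direction (-0.2588, 0.9659); cell (7,5); t to first gridline: x 1.2364, y 0.6315 (then +3.8637 / +1.0353)
    (7,6) via y @ 0.6315  # hit
  → r_1 = 0.6315
beam 2: φ=-45°, α=150°
  direction (-0.8660, 0.5000); cell (7,5); t to first gridline: x 0.3695, y 1.2200 (then +1.1547 / +2.0000)
    (6,5) via x @ 0.3695
    (6,6) via y @ 1.2200  # hit
  → r_2 = 1.2200
beam 3: φ=45°, α=240°
  direction (-0.5000, -0.8660); cell (7,5); t to first gridline: x 0.6400, y 0.4503 (then +2.0000 / +1.1547)
    (7,4) via y @ 0.4503
    (6,4) via x @ 0.6400
    (6,3) via y @ 1.6050
    (5,3) via x @ 2.6400
    (5,2) via y @ 2.7597
    (5,1) via y @ 3.9144
    (4,1) via x @ 4.6400  # hit
  → r_3 = 4.6400
beam 4: φ=90°, α=285°
  direction (0.2588, -0.9659); cell (7,5); t to first gridline: x 2.6273, y 0.4038 (then +3.8637 / +1.0353)
    (7,4) via y @ 0.4038
    (7,3) via y @ 1.4390
    (7,2) via y @ 2.4743
    (8,2) via x @ 2.6273
    (8,1) via y @ 3.5096
    (8,0) via y @ 4.5449  # hit
  → r_4 = 4.5449

ranges = [0.6315, 1.2200, 4.6400, 4.5449]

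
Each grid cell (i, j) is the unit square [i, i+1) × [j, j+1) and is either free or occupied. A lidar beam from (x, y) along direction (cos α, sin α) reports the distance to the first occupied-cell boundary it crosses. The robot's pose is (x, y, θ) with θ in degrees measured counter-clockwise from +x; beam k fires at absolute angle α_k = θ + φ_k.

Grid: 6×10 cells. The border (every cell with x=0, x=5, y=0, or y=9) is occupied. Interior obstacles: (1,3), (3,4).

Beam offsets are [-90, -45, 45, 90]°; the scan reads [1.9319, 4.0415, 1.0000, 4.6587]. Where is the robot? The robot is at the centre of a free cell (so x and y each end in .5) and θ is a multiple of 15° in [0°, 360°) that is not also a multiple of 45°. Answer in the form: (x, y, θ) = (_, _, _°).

The pose lattice has 30·16 = 480 candidates. Test each by forward raycasting.
  (3.5, 3.5, 300°): beam 1 = 2.8868 ≠ 1.9319 ✗
  (3.5, 3.5, 255°): beam 1 = 1.5529 ≠ 1.9319 ✗
  (4.5, 1.5, 120°): beam 1 = 0.5774 ≠ 1.9319 ✗
  …
  (4.5, 5.5, 165°): r_1=1.9319, r_2=4.0415, r_3=1.0000, r_4=4.6587 — all match ✓
Only this pose fits every beam.

(x, y, θ) = (4.5, 5.5, 165°)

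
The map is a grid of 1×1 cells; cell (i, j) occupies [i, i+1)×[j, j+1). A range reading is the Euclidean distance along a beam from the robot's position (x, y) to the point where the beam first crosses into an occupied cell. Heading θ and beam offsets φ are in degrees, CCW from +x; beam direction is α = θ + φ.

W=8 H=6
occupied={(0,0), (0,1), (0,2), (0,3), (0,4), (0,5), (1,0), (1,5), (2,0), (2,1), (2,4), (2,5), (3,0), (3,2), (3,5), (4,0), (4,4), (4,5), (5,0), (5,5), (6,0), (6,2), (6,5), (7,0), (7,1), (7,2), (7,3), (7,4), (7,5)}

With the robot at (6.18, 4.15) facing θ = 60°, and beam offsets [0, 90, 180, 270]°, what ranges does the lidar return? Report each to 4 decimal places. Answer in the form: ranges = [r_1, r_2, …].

ranges = [0.9815, 1.3625, 3.6373, 0.9469]

beam 1: φ=0°, α=60°
  d=(0.5000,0.8660)  start (6,4)  tX=1.6400 tY=0.9815  stride 1/|dx|=2.0000 1/|dy|=1.1547
    cross y-line → (6,5), t=0.9815 (wall)
  → r_1 = 0.9815
beam 2: φ=90°, α=150°
  d=(-0.8660,0.5000)  start (6,4)  tX=0.2078 tY=1.7000  stride 1/|dx|=1.1547 1/|dy|=2.0000
    cross x-line → (5,4), t=0.2078
    cross x-line → (4,4), t=1.3625 (wall)
  → r_2 = 1.3625
beam 3: φ=180°, α=240°
  d=(-0.5000,-0.8660)  start (6,4)  tX=0.3600 tY=0.1732  stride 1/|dx|=2.0000 1/|dy|=1.1547
    cross y-line → (6,3), t=0.1732
    cross x-line → (5,3), t=0.3600
    cross y-line → (5,2), t=1.3279
    cross x-line → (4,2), t=2.3600
    cross y-line → (4,1), t=2.4826
    cross y-line → (4,0), t=3.6373 (wall)
  → r_3 = 3.6373
beam 4: φ=270°, α=330°
  d=(0.8660,-0.5000)  start (6,4)  tX=0.9469 tY=0.3000  stride 1/|dx|=1.1547 1/|dy|=2.0000
    cross y-line → (6,3), t=0.3000
    cross x-line → (7,3), t=0.9469 (wall)
  → r_4 = 0.9469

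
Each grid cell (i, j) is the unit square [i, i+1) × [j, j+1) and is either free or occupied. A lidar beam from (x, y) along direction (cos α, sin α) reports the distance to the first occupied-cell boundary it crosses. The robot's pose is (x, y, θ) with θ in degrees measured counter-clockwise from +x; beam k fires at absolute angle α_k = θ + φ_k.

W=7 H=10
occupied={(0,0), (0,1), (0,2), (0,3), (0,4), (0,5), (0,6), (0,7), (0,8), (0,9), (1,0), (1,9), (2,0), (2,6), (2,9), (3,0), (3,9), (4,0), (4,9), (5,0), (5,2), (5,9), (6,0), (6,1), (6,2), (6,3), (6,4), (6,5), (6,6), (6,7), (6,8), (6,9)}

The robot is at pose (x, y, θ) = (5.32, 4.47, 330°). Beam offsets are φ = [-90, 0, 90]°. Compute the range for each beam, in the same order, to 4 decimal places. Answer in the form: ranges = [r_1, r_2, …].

ranges = [4.0068, 0.7852, 1.3600]

beam 1: φ=-90°, α=240°
  dir = (cos 240°, sin 240°) = (-0.5000, -0.8660); from cell (5,4)
  next x-line at t=0.6400, next y-line at t=0.5427; Δt_x=2.0000, Δt_y=1.1547
    y: enter (5,3) at t=0.5427
    x: enter (4,3) at t=0.6400
    y: enter (4,2) at t=1.6974
    x: enter (3,2) at t=2.6400
    y: enter (3,1) at t=2.8521
    y: enter (3,0) at t=4.0068 ← occupied
  → r_1 = 4.0068
beam 2: φ=0°, α=330°
  dir = (cos 330°, sin 330°) = (0.8660, -0.5000); from cell (5,4)
  next x-line at t=0.7852, next y-line at t=0.9400; Δt_x=1.1547, Δt_y=2.0000
    x: enter (6,4) at t=0.7852 ← occupied
  → r_2 = 0.7852
beam 3: φ=90°, α=60°
  dir = (cos 60°, sin 60°) = (0.5000, 0.8660); from cell (5,4)
  next x-line at t=1.3600, next y-line at t=0.6120; Δt_x=2.0000, Δt_y=1.1547
    y: enter (5,5) at t=0.6120
    x: enter (6,5) at t=1.3600 ← occupied
  → r_3 = 1.3600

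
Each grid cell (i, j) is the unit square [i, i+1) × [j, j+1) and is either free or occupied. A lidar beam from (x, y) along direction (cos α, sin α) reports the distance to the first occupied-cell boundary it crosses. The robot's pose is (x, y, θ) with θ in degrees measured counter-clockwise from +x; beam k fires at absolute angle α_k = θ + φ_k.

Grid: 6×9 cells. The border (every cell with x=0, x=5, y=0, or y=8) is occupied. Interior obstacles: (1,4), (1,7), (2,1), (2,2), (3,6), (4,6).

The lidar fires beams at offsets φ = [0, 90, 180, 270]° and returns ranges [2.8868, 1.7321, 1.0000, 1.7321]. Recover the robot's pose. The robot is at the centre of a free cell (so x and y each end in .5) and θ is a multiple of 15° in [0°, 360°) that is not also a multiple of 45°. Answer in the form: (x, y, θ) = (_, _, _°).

(x, y, θ) = (3.5, 3.5, 60°)

Candidates: 22 free-cell centres × 16 headings = 352 poses. Raycast each; keep the one whose scan matches to 4 dp.
  (3.5, 4.5, 75°): beam 1 = 1.5529 ≠ 2.8868 ✗
  (4.5, 7.5, 165°): beam 1 = 1.9319 ≠ 2.8868 ✗
  (1.5, 5.5, 165°): beam 1 = 0.5176 ≠ 2.8868 ✗
  (4.5, 3.5, 30°): beam 1 = 0.5774 ≠ 2.8868 ✗
  …
  (3.5, 3.5, 60°): r_1=2.8868, r_2=1.7321, r_3=1.0000, r_4=1.7321 — all match ✓
No second candidate reproduces the full scan.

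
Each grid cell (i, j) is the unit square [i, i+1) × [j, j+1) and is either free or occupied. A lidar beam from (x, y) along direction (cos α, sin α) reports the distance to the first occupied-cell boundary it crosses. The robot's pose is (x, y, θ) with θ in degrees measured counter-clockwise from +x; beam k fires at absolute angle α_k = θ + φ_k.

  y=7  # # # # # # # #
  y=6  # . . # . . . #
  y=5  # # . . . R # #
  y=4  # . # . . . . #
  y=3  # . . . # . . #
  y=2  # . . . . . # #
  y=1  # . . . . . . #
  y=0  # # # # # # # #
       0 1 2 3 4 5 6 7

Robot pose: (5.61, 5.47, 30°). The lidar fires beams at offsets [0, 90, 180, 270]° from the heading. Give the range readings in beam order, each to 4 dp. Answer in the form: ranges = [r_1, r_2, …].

beam 1: φ=0°, α=30°
  dir = (cos 30°, sin 30°) = (0.8660, 0.5000); from cell (5,5)
  next x-line at t=0.4503, next y-line at t=1.0600; Δt_x=1.1547, Δt_y=2.0000
    x: enter (6,5) at t=0.4503 ← occupied
  → r_1 = 0.4503
beam 2: φ=90°, α=120°
  dir = (cos 120°, sin 120°) = (-0.5000, 0.8660); from cell (5,5)
  next x-line at t=1.2200, next y-line at t=0.6120; Δt_x=2.0000, Δt_y=1.1547
    y: enter (5,6) at t=0.6120
    x: enter (4,6) at t=1.2200
    y: enter (4,7) at t=1.7667 ← occupied
  → r_2 = 1.7667
beam 3: φ=180°, α=210°
  dir = (cos 210°, sin 210°) = (-0.8660, -0.5000); from cell (5,5)
  next x-line at t=0.7044, next y-line at t=0.9400; Δt_x=1.1547, Δt_y=2.0000
    x: enter (4,5) at t=0.7044
    y: enter (4,4) at t=0.9400
    x: enter (3,4) at t=1.8591
    y: enter (3,3) at t=2.9400
    x: enter (2,3) at t=3.0138
    x: enter (1,3) at t=4.1685
    y: enter (1,2) at t=4.9400
    x: enter (0,2) at t=5.3232 ← occupied
  → r_3 = 5.3232
beam 4: φ=270°, α=300°
  dir = (cos 300°, sin 300°) = (0.5000, -0.8660); from cell (5,5)
  next x-line at t=0.7800, next y-line at t=0.5427; Δt_x=2.0000, Δt_y=1.1547
    y: enter (5,4) at t=0.5427
    x: enter (6,4) at t=0.7800
    y: enter (6,3) at t=1.6974
    x: enter (7,3) at t=2.7800 ← occupied
  → r_4 = 2.7800

ranges = [0.4503, 1.7667, 5.3232, 2.7800]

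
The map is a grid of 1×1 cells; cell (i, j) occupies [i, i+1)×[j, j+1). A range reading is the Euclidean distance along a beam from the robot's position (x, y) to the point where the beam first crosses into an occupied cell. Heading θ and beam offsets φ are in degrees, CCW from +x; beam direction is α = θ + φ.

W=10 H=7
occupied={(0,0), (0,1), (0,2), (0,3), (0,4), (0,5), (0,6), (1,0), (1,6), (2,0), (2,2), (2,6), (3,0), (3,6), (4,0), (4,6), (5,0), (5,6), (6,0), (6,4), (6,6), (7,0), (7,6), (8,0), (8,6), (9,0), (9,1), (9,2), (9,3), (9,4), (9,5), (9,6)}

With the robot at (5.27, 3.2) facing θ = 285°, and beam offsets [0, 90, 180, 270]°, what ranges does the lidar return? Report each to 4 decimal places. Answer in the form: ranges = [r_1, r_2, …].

beam 1: φ=0°, α=285°
  cosα=0.2588 sinα=-0.9659 | (5,3) | tMaxX 2.8205 tMaxY 0.2071 | tΔX 3.8637 tΔY 1.0353
    t=0.2071 [y] (5,2)
    t=1.2423 [y] (5,1)
    t=2.2776 [y] (5,0) — stop
  → r_1 = 2.2776
beam 2: φ=90°, α=15°
  cosα=0.9659 sinα=0.2588 | (5,3) | tMaxX 0.7558 tMaxY 3.0910 | tΔX 1.0353 tΔY 3.8637
    t=0.7558 [x] (6,3)
    t=1.7910 [x] (7,3)
    t=2.8263 [x] (8,3)
    t=3.0910 [y] (8,4)
    t=3.8616 [x] (9,4) — stop
  → r_2 = 3.8616
beam 3: φ=180°, α=105°
  cosα=-0.2588 sinα=0.9659 | (5,3) | tMaxX 1.0432 tMaxY 0.8282 | tΔX 3.8637 tΔY 1.0353
    t=0.8282 [y] (5,4)
    t=1.0432 [x] (4,4)
    t=1.8635 [y] (4,5)
    t=2.8988 [y] (4,6) — stop
  → r_3 = 2.8988
beam 4: φ=270°, α=195°
  cosα=-0.9659 sinα=-0.2588 | (5,3) | tMaxX 0.2795 tMaxY 0.7727 | tΔX 1.0353 tΔY 3.8637
    t=0.2795 [x] (4,3)
    t=0.7727 [y] (4,2)
    t=1.3148 [x] (3,2)
    t=2.3501 [x] (2,2) — stop
  → r_4 = 2.3501

ranges = [2.2776, 3.8616, 2.8988, 2.3501]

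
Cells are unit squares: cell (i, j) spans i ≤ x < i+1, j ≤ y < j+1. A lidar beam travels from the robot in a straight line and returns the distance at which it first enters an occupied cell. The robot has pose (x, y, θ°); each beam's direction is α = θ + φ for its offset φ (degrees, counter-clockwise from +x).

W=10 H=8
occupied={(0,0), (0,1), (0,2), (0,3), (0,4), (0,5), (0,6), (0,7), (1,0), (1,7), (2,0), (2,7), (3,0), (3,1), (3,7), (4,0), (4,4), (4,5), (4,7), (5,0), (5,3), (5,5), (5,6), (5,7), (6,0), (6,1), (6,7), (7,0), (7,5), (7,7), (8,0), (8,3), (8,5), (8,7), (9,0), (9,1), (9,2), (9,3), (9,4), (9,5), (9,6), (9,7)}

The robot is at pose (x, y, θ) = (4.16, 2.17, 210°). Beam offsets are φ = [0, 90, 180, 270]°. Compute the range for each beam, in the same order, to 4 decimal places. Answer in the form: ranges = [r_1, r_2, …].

ranges = [0.3400, 1.3510, 1.6600, 5.5772]

beam 1: φ=0°, α=210°
  direction (-0.8660, -0.5000); cell (4,2); t to first gridline: x 0.1848, y 0.3400 (then +1.1547 / +2.0000)
    (3,2) via x @ 0.1848
    (3,1) via y @ 0.3400  # hit
  → r_1 = 0.3400
beam 2: φ=90°, α=300°
  direction (0.5000, -0.8660); cell (4,2); t to first gridline: x 1.6800, y 0.1963 (then +2.0000 / +1.1547)
    (4,1) via y @ 0.1963
    (4,0) via y @ 1.3510  # hit
  → r_2 = 1.3510
beam 3: φ=180°, α=30°
  direction (0.8660, 0.5000); cell (4,2); t to first gridline: x 0.9699, y 1.6600 (then +1.1547 / +2.0000)
    (5,2) via x @ 0.9699
    (5,3) via y @ 1.6600  # hit
  → r_3 = 1.6600
beam 4: φ=270°, α=120°
  direction (-0.5000, 0.8660); cell (4,2); t to first gridline: x 0.3200, y 0.9584 (then +2.0000 / +1.1547)
    (3,2) via x @ 0.3200
    (3,3) via y @ 0.9584
    (3,4) via y @ 2.1131
    (2,4) via x @ 2.3200
    (2,5) via y @ 3.2678
    (1,5) via x @ 4.3200
    (1,6) via y @ 4.4225
    (1,7) via y @ 5.5772  # hit
  → r_4 = 5.5772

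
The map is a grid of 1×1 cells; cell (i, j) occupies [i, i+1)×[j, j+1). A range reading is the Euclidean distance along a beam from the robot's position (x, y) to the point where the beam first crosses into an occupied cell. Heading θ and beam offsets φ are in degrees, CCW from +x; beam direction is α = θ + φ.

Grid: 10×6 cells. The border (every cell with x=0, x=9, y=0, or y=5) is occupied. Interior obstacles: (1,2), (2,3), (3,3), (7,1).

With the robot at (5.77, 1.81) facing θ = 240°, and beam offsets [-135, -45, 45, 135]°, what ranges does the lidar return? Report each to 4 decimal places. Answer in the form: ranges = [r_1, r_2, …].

ranges = [3.3025, 3.1296, 0.8386, 3.3439]

beam 1: φ=-135°, α=105°
  direction (-0.2588, 0.9659); cell (5,1); t to first gridline: x 2.9751, y 0.1967 (then +3.8637 / +1.0353)
    (5,2) via y @ 0.1967
    (5,3) via y @ 1.2320
    (5,4) via y @ 2.2673
    (4,4) via x @ 2.9751
    (4,5) via y @ 3.3025  # hit
  → r_1 = 3.3025
beam 2: φ=-45°, α=195°
  direction (-0.9659, -0.2588); cell (5,1); t to first gridline: x 0.7972, y 3.1296 (then +1.0353 / +3.8637)
    (4,1) via x @ 0.7972
    (3,1) via x @ 1.8324
    (2,1) via x @ 2.8677
    (2,0) via y @ 3.1296  # hit
  → r_2 = 3.1296
beam 3: φ=45°, α=285°
  direction (0.2588, -0.9659); cell (5,1); t to first gridline: x 0.8887, y 0.8386 (then +3.8637 / +1.0353)
    (5,0) via y @ 0.8386  # hit
  → r_3 = 0.8386
beam 4: φ=135°, α=15°
  direction (0.9659, 0.2588); cell (5,1); t to first gridline: x 0.2381, y 0.7341 (then +1.0353 / +3.8637)
    (6,1) via x @ 0.2381
    (6,2) via y @ 0.7341
    (7,2) via x @ 1.2734
    (8,2) via x @ 2.3087
    (9,2) via x @ 3.3439  # hit
  → r_4 = 3.3439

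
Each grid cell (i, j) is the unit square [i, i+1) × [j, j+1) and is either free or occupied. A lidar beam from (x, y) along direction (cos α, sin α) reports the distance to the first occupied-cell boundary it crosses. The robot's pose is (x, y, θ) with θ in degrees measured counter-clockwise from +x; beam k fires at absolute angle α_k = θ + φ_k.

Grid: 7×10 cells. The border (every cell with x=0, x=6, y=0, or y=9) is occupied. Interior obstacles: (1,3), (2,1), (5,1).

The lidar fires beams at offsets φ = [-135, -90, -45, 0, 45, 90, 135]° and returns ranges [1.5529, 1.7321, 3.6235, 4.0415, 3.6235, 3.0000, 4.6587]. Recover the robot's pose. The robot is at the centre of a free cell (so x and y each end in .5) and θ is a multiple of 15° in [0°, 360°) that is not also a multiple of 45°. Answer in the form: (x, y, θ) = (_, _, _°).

(x, y, θ) = (4.5, 5.5, 120°)

The pose lattice has 37·16 = 592 candidates. Test each by forward raycasting.
  (5.5, 2.5, 120°): beam 1 = 0.5176 ≠ 1.5529 ✗
  (2.5, 2.5, 30°): beam 1 = 0.5176 ≠ 1.5529 ✗
  (3.5, 4.5, 15°): beam 1 = 2.8868 ≠ 1.5529 ✗
  (4.5, 6.5, 165°): beam 1 = 1.7321 ≠ 1.5529 ✗
  (2.5, 2.5, 120°): beam 1 = 2.5882 ≠ 1.5529 ✗
  …
  (4.5, 5.5, 120°): r_1=1.5529, r_2=1.7321, r_3=3.6235, r_4=4.0415, r_5=3.6235, r_6=3.0000, r_7=4.6587 — all match ✓
Unique over the lattice → pose = (4.5, 5.5, 120°).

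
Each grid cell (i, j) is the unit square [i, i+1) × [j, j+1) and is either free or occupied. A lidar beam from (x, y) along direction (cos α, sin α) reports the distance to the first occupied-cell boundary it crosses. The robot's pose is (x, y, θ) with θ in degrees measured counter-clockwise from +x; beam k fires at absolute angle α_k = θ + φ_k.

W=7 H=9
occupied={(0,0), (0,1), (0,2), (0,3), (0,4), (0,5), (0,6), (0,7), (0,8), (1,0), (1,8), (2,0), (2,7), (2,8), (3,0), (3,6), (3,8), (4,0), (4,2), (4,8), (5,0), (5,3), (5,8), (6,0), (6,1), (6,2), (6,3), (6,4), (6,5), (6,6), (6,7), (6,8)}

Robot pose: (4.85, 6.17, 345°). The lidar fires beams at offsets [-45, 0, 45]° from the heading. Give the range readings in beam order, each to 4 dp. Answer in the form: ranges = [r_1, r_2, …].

beam 1: φ=-45°, α=300°
  cosα=0.5000 sinα=-0.8660 | (4,6) | tMaxX 0.3000 tMaxY 0.1963 | tΔX 2.0000 tΔY 1.1547
    t=0.1963 [y] (4,5)
    t=0.3000 [x] (5,5)
    t=1.3510 [y] (5,4)
    t=2.3000 [x] (6,4) — stop
  → r_1 = 2.3000
beam 2: φ=0°, α=345°
  cosα=0.9659 sinα=-0.2588 | (4,6) | tMaxX 0.1553 tMaxY 0.6568 | tΔX 1.0353 tΔY 3.8637
    t=0.1553 [x] (5,6)
    t=0.6568 [y] (5,5)
    t=1.1906 [x] (6,5) — stop
  → r_2 = 1.1906
beam 3: φ=45°, α=30°
  cosα=0.8660 sinα=0.5000 | (4,6) | tMaxX 0.1732 tMaxY 1.6600 | tΔX 1.1547 tΔY 2.0000
    t=0.1732 [x] (5,6)
    t=1.3279 [x] (6,6) — stop
  → r_3 = 1.3279

ranges = [2.3000, 1.1906, 1.3279]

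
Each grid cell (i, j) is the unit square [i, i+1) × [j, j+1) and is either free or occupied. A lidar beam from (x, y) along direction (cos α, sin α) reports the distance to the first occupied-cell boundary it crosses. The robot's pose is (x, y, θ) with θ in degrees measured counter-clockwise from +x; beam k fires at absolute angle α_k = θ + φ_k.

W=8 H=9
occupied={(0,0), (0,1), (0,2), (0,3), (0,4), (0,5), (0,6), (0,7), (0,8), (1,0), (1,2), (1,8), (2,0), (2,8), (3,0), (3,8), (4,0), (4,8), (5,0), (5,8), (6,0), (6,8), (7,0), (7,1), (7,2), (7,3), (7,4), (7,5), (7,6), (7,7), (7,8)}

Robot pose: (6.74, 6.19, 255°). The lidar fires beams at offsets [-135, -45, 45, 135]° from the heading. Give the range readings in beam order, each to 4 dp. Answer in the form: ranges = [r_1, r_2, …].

beam 1: φ=-135°, α=120°
  d=(-0.5000,0.8660)  start (6,6)  tX=1.4800 tY=0.9353  stride 1/|dx|=2.0000 1/|dy|=1.1547
    cross y-line → (6,7), t=0.9353
    cross x-line → (5,7), t=1.4800
    cross y-line → (5,8), t=2.0900 (wall)
  → r_1 = 2.0900
beam 2: φ=-45°, α=210°
  d=(-0.8660,-0.5000)  start (6,6)  tX=0.8545 tY=0.3800  stride 1/|dx|=1.1547 1/|dy|=2.0000
    cross y-line → (6,5), t=0.3800
    cross x-line → (5,5), t=0.8545
    cross x-line → (4,5), t=2.0092
    cross y-line → (4,4), t=2.3800
    cross x-line → (3,4), t=3.1639
    cross x-line → (2,4), t=4.3186
    cross y-line → (2,3), t=4.3800
    cross x-line → (1,3), t=5.4733
    cross y-line → (1,2), t=6.3800 (wall)
  → r_2 = 6.3800
beam 3: φ=45°, α=300°
  d=(0.5000,-0.8660)  start (6,6)  tX=0.5200 tY=0.2194  stride 1/|dx|=2.0000 1/|dy|=1.1547
    cross y-line → (6,5), t=0.2194
    cross x-line → (7,5), t=0.5200 (wall)
  → r_3 = 0.5200
beam 4: φ=135°, α=30°
  d=(0.8660,0.5000)  start (6,6)  tX=0.3002 tY=1.6200  stride 1/|dx|=1.1547 1/|dy|=2.0000
    cross x-line → (7,6), t=0.3002 (wall)
  → r_4 = 0.3002

ranges = [2.0900, 6.3800, 0.5200, 0.3002]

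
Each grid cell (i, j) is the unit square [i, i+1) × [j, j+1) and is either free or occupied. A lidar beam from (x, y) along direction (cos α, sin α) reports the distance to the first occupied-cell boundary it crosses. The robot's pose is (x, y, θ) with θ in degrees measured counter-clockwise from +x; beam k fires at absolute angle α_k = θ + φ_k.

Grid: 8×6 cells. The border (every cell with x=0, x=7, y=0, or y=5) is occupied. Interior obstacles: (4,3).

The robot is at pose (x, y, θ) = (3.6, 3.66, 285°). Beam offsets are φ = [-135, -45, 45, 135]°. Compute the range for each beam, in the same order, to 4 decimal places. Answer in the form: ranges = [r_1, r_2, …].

beam 1: φ=-135°, α=150°
  cosα=-0.8660 sinα=0.5000 | (3,3) | tMaxX 0.6928 tMaxY 0.6800 | tΔX 1.1547 tΔY 2.0000
    t=0.6800 [y] (3,4)
    t=0.6928 [x] (2,4)
    t=1.8475 [x] (1,4)
    t=2.6800 [y] (1,5) — stop
  → r_1 = 2.6800
beam 2: φ=-45°, α=240°
  cosα=-0.5000 sinα=-0.8660 | (3,3) | tMaxX 1.2000 tMaxY 0.7621 | tΔX 2.0000 tΔY 1.1547
    t=0.7621 [y] (3,2)
    t=1.2000 [x] (2,2)
    t=1.9168 [y] (2,1)
    t=3.0715 [y] (2,0) — stop
  → r_2 = 3.0715
beam 3: φ=45°, α=330°
  cosα=0.8660 sinα=-0.5000 | (3,3) | tMaxX 0.4619 tMaxY 1.3200 | tΔX 1.1547 tΔY 2.0000
    t=0.4619 [x] (4,3) — stop
  → r_3 = 0.4619
beam 4: φ=135°, α=60°
  cosα=0.5000 sinα=0.8660 | (3,3) | tMaxX 0.8000 tMaxY 0.3926 | tΔX 2.0000 tΔY 1.1547
    t=0.3926 [y] (3,4)
    t=0.8000 [x] (4,4)
    t=1.5473 [y] (4,5) — stop
  → r_4 = 1.5473

ranges = [2.6800, 3.0715, 0.4619, 1.5473]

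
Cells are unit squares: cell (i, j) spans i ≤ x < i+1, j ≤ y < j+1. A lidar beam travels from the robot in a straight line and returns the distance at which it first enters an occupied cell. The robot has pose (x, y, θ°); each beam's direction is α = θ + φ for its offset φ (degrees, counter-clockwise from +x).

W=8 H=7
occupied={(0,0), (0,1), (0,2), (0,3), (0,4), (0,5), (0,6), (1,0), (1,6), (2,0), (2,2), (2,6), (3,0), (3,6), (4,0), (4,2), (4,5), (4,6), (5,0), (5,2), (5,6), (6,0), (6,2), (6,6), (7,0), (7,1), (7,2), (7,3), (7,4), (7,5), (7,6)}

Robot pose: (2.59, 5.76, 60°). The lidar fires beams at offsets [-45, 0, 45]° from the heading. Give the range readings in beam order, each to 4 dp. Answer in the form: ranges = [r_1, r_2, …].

beam 1: φ=-45°, α=15°
  direction (0.9659, 0.2588); cell (2,5); t to first gridline: x 0.4245, y 0.9273 (then +1.0353 / +3.8637)
    (3,5) via x @ 0.4245
    (3,6) via y @ 0.9273  # hit
  → r_1 = 0.9273
beam 2: φ=0°, α=60°
  direction (0.5000, 0.8660); cell (2,5); t to first gridline: x 0.8200, y 0.2771 (then +2.0000 / +1.1547)
    (2,6) via y @ 0.2771  # hit
  → r_2 = 0.2771
beam 3: φ=45°, α=105°
  direction (-0.2588, 0.9659); cell (2,5); t to first gridline: x 2.2796, y 0.2485 (then +3.8637 / +1.0353)
    (2,6) via y @ 0.2485  # hit
  → r_3 = 0.2485

ranges = [0.9273, 0.2771, 0.2485]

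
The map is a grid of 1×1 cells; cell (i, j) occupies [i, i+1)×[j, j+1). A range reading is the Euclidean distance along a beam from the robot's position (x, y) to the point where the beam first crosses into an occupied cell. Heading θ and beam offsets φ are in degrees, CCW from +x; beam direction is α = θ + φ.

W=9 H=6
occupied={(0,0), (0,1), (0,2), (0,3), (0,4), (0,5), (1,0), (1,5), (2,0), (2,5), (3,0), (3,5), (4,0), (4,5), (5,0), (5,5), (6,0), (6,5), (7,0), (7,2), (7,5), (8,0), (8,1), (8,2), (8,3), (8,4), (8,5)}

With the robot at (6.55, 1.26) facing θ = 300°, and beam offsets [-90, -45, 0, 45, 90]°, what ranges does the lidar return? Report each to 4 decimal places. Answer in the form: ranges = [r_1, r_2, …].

ranges = [0.5200, 0.2692, 0.3002, 1.0046, 1.4800]

beam 1: φ=-90°, α=210°
  direction (-0.8660, -0.5000); cell (6,1); t to first gridline: x 0.6351, y 0.5200 (then +1.1547 / +2.0000)
    (6,0) via y @ 0.5200  # hit
  → r_1 = 0.5200
beam 2: φ=-45°, α=255°
  direction (-0.2588, -0.9659); cell (6,1); t to first gridline: x 2.1250, y 0.2692 (then +3.8637 / +1.0353)
    (6,0) via y @ 0.2692  # hit
  → r_2 = 0.2692
beam 3: φ=0°, α=300°
  direction (0.5000, -0.8660); cell (6,1); t to first gridline: x 0.9000, y 0.3002 (then +2.0000 / +1.1547)
    (6,0) via y @ 0.3002  # hit
  → r_3 = 0.3002
beam 4: φ=45°, α=345°
  direction (0.9659, -0.2588); cell (6,1); t to first gridline: x 0.4659, y 1.0046 (then +1.0353 / +3.8637)
    (7,1) via x @ 0.4659
    (7,0) via y @ 1.0046  # hit
  → r_4 = 1.0046
beam 5: φ=90°, α=30°
  direction (0.8660, 0.5000); cell (6,1); t to first gridline: x 0.5196, y 1.4800 (then +1.1547 / +2.0000)
    (7,1) via x @ 0.5196
    (7,2) via y @ 1.4800  # hit
  → r_5 = 1.4800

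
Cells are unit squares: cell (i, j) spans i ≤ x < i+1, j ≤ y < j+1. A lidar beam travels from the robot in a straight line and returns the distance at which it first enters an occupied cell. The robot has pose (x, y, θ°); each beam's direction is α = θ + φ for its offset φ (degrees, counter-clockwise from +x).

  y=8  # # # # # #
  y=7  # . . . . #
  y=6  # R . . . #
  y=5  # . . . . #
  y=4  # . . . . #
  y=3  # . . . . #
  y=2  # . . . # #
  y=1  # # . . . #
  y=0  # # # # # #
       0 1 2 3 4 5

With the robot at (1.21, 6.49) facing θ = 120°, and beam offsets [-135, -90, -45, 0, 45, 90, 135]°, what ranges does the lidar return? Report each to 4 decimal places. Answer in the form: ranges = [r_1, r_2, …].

ranges = [3.9237, 3.0200, 1.5633, 0.4200, 0.2174, 0.2425, 0.8114]

beam 1: φ=-135°, α=345°
  d=(0.9659,-0.2588)  start (1,6)  tX=0.8179 tY=1.8932  stride 1/|dx|=1.0353 1/|dy|=3.8637
    cross x-line → (2,6), t=0.8179
    cross x-line → (3,6), t=1.8531
    cross y-line → (3,5), t=1.8932
    cross x-line → (4,5), t=2.8884
    cross x-line → (5,5), t=3.9237 (wall)
  → r_1 = 3.9237
beam 2: φ=-90°, α=30°
  d=(0.8660,0.5000)  start (1,6)  tX=0.9122 tY=1.0200  stride 1/|dx|=1.1547 1/|dy|=2.0000
    cross x-line → (2,6), t=0.9122
    cross y-line → (2,7), t=1.0200
    cross x-line → (3,7), t=2.0669
    cross y-line → (3,8), t=3.0200 (wall)
  → r_2 = 3.0200
beam 3: φ=-45°, α=75°
  d=(0.2588,0.9659)  start (1,6)  tX=3.0523 tY=0.5280  stride 1/|dx|=3.8637 1/|dy|=1.0353
    cross y-line → (1,7), t=0.5280
    cross y-line → (1,8), t=1.5633 (wall)
  → r_3 = 1.5633
beam 4: φ=0°, α=120°
  d=(-0.5000,0.8660)  start (1,6)  tX=0.4200 tY=0.5889  stride 1/|dx|=2.0000 1/|dy|=1.1547
    cross x-line → (0,6), t=0.4200 (wall)
  → r_4 = 0.4200
beam 5: φ=45°, α=165°
  d=(-0.9659,0.2588)  start (1,6)  tX=0.2174 tY=1.9705  stride 1/|dx|=1.0353 1/|dy|=3.8637
    cross x-line → (0,6), t=0.2174 (wall)
  → r_5 = 0.2174
beam 6: φ=90°, α=210°
  d=(-0.8660,-0.5000)  start (1,6)  tX=0.2425 tY=0.9800  stride 1/|dx|=1.1547 1/|dy|=2.0000
    cross x-line → (0,6), t=0.2425 (wall)
  → r_6 = 0.2425
beam 7: φ=135°, α=255°
  d=(-0.2588,-0.9659)  start (1,6)  tX=0.8114 tY=0.5073  stride 1/|dx|=3.8637 1/|dy|=1.0353
    cross y-line → (1,5), t=0.5073
    cross x-line → (0,5), t=0.8114 (wall)
  → r_7 = 0.8114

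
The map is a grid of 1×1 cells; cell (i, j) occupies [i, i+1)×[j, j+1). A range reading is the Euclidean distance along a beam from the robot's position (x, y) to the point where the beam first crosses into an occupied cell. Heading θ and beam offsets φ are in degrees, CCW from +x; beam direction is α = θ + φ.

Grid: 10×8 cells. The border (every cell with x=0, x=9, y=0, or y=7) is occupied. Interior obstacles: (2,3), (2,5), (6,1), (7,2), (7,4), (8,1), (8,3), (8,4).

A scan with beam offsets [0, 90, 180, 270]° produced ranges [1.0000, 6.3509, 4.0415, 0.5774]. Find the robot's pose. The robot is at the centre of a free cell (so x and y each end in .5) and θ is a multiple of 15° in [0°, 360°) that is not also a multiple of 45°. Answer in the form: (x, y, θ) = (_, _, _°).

(x, y, θ) = (4.5, 1.5, 330°)

Candidates: 40 free-cell centres × 16 headings = 640 poses. Raycast each; keep the one whose scan matches to 4 dp.
  (2.5, 4.5, 30°): beam 1 = 5.0000 ≠ 1.0000 ✗
  (5.5, 3.5, 240°): beam 1 = 2.8868 ≠ 1.0000 ✗
  (8.5, 5.5, 105°): beam 1 = 1.5529 ≠ 1.0000 ✗
  (3.5, 1.5, 105°): beam 1 = 1.9319 ≠ 1.0000 ✗
  …
  (4.5, 1.5, 330°): r_1=1.0000, r_2=6.3509, r_3=4.0415, r_4=0.5774 — all match ✓
No second candidate reproduces the full scan.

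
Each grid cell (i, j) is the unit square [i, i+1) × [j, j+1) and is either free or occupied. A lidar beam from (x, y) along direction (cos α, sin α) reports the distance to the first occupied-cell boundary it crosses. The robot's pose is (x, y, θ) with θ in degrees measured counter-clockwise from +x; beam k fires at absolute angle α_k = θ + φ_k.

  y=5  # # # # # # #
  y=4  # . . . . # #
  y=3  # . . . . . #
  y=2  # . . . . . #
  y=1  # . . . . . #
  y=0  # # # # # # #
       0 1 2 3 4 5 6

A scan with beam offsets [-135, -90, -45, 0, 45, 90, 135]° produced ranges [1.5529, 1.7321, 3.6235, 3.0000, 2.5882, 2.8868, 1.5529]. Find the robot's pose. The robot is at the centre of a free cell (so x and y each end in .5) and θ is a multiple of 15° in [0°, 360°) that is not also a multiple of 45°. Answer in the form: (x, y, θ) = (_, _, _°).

Candidates: 19 free-cell centres × 16 headings = 304 poses. Raycast each; keep the one whose scan matches to 4 dp.
  (2.5, 4.5, 165°): beam 1 = 1.0000 ≠ 1.5529 ✗
  (2.5, 3.5, 105°): beam 1 = 4.0415 ≠ 1.5529 ✗
  (5.5, 3.5, 120°): beam 1 = 0.5176 ≠ 1.5529 ✗
  (2.5, 1.5, 120°): beam 1 = 1.9319 ≠ 1.5529 ✗
  …
  (2.5, 2.5, 30°): r_1=1.5529, r_2=1.7321, r_3=3.6235, r_4=3.0000, r_5=2.5882, r_6=2.8868, r_7=1.5529 — all match ✓
Unique over the lattice → pose = (2.5, 2.5, 30°).

(x, y, θ) = (2.5, 2.5, 30°)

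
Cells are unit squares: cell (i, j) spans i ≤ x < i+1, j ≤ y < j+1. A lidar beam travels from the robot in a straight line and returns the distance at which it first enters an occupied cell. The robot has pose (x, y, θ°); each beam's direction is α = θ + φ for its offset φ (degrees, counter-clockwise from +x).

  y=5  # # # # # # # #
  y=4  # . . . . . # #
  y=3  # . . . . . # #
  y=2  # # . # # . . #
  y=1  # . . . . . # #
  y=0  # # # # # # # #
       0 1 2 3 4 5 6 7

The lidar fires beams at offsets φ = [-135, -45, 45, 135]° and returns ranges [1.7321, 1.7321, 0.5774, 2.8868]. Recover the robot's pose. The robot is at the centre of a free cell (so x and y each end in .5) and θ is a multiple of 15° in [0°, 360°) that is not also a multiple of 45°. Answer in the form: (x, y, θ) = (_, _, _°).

(x, y, θ) = (3.5, 3.5, 255°)

Candidates: 18 free-cell centres × 16 headings = 288 poses. Raycast each; keep the one whose scan matches to 4 dp.
  (5.5, 1.5, 285°): beam 1 = 1.0000 ≠ 1.7321 ✗
  (2.5, 4.5, 330°): beam 1 = 1.5529 ≠ 1.7321 ✗
  (1.5, 1.5, 195°): beam 1 = 0.5774 ≠ 1.7321 ✗
  …
  (3.5, 3.5, 255°): r_1=1.7321, r_2=1.7321, r_3=0.5774, r_4=2.8868 — all match ✓
Only this pose fits every beam.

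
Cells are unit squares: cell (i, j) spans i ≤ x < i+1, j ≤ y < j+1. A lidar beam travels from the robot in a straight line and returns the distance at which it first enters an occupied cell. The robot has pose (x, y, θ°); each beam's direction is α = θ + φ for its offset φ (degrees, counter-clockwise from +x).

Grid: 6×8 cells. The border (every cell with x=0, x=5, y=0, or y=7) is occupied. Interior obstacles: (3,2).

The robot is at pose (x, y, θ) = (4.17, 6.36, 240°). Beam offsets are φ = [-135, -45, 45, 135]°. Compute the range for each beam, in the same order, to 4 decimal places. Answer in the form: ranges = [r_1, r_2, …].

beam 1: φ=-135°, α=105°
  direction (-0.2588, 0.9659); cell (4,6); t to first gridline: x 0.6568, y 0.6626 (then +3.8637 / +1.0353)
    (3,6) via x @ 0.6568
    (3,7) via y @ 0.6626  # hit
  → r_1 = 0.6626
beam 2: φ=-45°, α=195°
  direction (-0.9659, -0.2588); cell (4,6); t to first gridline: x 0.1760, y 1.3909 (then +1.0353 / +3.8637)
    (3,6) via x @ 0.1760
    (2,6) via x @ 1.2113
    (2,5) via y @ 1.3909
    (1,5) via x @ 2.2465
    (0,5) via x @ 3.2818  # hit
  → r_2 = 3.2818
beam 3: φ=45°, α=285°
  direction (0.2588, -0.9659); cell (4,6); t to first gridline: x 3.2069, y 0.3727 (then +3.8637 / +1.0353)
    (4,5) via y @ 0.3727
    (4,4) via y @ 1.4080
    (4,3) via y @ 2.4433
    (5,3) via x @ 3.2069  # hit
  → r_3 = 3.2069
beam 4: φ=135°, α=15°
  direction (0.9659, 0.2588); cell (4,6); t to first gridline: x 0.8593, y 2.4728 (then +1.0353 / +3.8637)
    (5,6) via x @ 0.8593  # hit
  → r_4 = 0.8593

ranges = [0.6626, 3.2818, 3.2069, 0.8593]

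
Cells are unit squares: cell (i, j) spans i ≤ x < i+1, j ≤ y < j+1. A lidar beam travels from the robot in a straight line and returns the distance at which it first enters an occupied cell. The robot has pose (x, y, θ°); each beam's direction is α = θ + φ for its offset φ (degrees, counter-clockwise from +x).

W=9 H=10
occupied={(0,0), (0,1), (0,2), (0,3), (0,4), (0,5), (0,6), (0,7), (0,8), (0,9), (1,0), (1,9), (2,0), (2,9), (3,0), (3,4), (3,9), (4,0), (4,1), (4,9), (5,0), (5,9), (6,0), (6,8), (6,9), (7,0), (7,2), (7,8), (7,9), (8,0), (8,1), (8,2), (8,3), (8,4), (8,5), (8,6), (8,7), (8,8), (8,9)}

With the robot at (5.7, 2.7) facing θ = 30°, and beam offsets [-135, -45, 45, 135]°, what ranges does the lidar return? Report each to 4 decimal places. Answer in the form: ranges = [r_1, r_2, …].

beam 1: φ=-135°, α=255°
  cosα=-0.2588 sinα=-0.9659 | (5,2) | tMaxX 2.7046 tMaxY 0.7247 | tΔX 3.8637 tΔY 1.0353
    t=0.7247 [y] (5,1)
    t=1.7600 [y] (5,0) — stop
  → r_1 = 1.7600
beam 2: φ=-45°, α=345°
  cosα=0.9659 sinα=-0.2588 | (5,2) | tMaxX 0.3106 tMaxY 2.7046 | tΔX 1.0353 tΔY 3.8637
    t=0.3106 [x] (6,2)
    t=1.3459 [x] (7,2) — stop
  → r_2 = 1.3459
beam 3: φ=45°, α=75°
  cosα=0.2588 sinα=0.9659 | (5,2) | tMaxX 1.1591 tMaxY 0.3106 | tΔX 3.8637 tΔY 1.0353
    t=0.3106 [y] (5,3)
    t=1.1591 [x] (6,3)
    t=1.3459 [y] (6,4)
    t=2.3811 [y] (6,5)
    t=3.4164 [y] (6,6)
    t=4.4517 [y] (6,7)
    t=5.0228 [x] (7,7)
    t=5.4870 [y] (7,8) — stop
  → r_3 = 5.4870
beam 4: φ=135°, α=165°
  cosα=-0.9659 sinα=0.2588 | (5,2) | tMaxX 0.7247 tMaxY 1.1591 | tΔX 1.0353 tΔY 3.8637
    t=0.7247 [x] (4,2)
    t=1.1591 [y] (4,3)
    t=1.7600 [x] (3,3)
    t=2.7952 [x] (2,3)
    t=3.8305 [x] (1,3)
    t=4.8658 [x] (0,3) — stop
  → r_4 = 4.8658

ranges = [1.7600, 1.3459, 5.4870, 4.8658]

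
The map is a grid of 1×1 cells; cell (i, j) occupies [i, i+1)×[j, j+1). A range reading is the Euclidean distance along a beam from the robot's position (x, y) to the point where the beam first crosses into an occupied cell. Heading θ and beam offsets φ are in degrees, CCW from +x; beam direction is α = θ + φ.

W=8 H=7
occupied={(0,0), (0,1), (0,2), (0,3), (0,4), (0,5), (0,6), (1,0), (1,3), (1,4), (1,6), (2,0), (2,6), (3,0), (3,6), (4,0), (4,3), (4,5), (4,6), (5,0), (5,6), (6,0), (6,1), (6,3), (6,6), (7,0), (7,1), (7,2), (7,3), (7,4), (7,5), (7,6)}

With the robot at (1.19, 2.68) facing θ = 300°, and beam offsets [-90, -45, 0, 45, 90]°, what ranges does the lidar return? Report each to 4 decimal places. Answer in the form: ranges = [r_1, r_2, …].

beam 1: φ=-90°, α=210°
  d=(-0.8660,-0.5000)  start (1,2)  tX=0.2194 tY=1.3600  stride 1/|dx|=1.1547 1/|dy|=2.0000
    cross x-line → (0,2), t=0.2194 (wall)
  → r_1 = 0.2194
beam 2: φ=-45°, α=255°
  d=(-0.2588,-0.9659)  start (1,2)  tX=0.7341 tY=0.7040  stride 1/|dx|=3.8637 1/|dy|=1.0353
    cross y-line → (1,1), t=0.7040
    cross x-line → (0,1), t=0.7341 (wall)
  → r_2 = 0.7341
beam 3: φ=0°, α=300°
  d=(0.5000,-0.8660)  start (1,2)  tX=1.6200 tY=0.7852  stride 1/|dx|=2.0000 1/|dy|=1.1547
    cross y-line → (1,1), t=0.7852
    cross x-line → (2,1), t=1.6200
    cross y-line → (2,0), t=1.9399 (wall)
  → r_3 = 1.9399
beam 4: φ=45°, α=345°
  d=(0.9659,-0.2588)  start (1,2)  tX=0.8386 tY=2.6273  stride 1/|dx|=1.0353 1/|dy|=3.8637
    cross x-line → (2,2), t=0.8386
    cross x-line → (3,2), t=1.8738
    cross y-line → (3,1), t=2.6273
    cross x-line → (4,1), t=2.9091
    cross x-line → (5,1), t=3.9444
    cross x-line → (6,1), t=4.9797 (wall)
  → r_4 = 4.9797
beam 5: φ=90°, α=30°
  d=(0.8660,0.5000)  start (1,2)  tX=0.9353 tY=0.6400  stride 1/|dx|=1.1547 1/|dy|=2.0000
    cross y-line → (1,3), t=0.6400 (wall)
  → r_5 = 0.6400

ranges = [0.2194, 0.7341, 1.9399, 4.9797, 0.6400]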